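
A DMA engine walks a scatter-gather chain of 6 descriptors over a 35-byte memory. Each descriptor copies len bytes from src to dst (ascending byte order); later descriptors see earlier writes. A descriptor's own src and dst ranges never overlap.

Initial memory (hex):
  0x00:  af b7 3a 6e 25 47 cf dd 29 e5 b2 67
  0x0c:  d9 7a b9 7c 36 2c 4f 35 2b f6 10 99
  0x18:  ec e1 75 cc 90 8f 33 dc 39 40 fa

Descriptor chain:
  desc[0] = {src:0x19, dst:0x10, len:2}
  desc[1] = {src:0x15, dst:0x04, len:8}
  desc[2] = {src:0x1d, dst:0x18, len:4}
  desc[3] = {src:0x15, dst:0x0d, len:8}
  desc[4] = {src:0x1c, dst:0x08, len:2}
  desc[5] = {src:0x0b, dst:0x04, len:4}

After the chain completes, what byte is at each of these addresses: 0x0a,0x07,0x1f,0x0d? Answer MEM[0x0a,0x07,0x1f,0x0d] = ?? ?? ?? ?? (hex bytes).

MEM[0x0a,0x07,0x1f,0x0d] = cc 10 dc f6

D0: mem[0x10..0x11] <- [e1 75]
D1: mem[0x04..0x0b] <- [f6 10 99 ec e1 75 cc 90]
D2: mem[0x18..0x1b] <- [8f 33 dc 39]
D3: mem[0x0d..0x14] <- [f6 10 99 8f 33 dc 39 90]
D4: mem[0x08..0x09] <- [90 8f]
D5: mem[0x04..0x07] <- [90 d9 f6 10]
query mem[0x0a]=0xcc, mem[0x07]=0x10, mem[0x1f]=0xdc, mem[0x0d]=0xf6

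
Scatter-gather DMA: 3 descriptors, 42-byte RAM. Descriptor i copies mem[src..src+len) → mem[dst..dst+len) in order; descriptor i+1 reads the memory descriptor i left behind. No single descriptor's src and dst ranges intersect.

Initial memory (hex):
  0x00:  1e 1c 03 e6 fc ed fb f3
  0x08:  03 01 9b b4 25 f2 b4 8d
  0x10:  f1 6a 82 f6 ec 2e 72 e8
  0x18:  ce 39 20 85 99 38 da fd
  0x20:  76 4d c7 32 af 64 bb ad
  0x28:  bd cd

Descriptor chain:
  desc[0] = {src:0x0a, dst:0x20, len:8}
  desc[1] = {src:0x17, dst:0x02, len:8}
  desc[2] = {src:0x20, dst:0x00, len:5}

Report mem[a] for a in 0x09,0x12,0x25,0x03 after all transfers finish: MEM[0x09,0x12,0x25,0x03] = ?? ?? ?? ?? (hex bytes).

MEM[0x09,0x12,0x25,0x03] = da 82 8d f2

#0 dst[0x20+8] := {0x9b,0xb4,0x25,0xf2,0xb4,0x8d,0xf1,0x6a}
#1 dst[0x02+8] := {0xe8,0xce,0x39,0x20,0x85,0x99,0x38,0xda}
#2 dst[0x00+5] := {0x9b,0xb4,0x25,0xf2,0xb4}
query mem[0x09]=0xda, mem[0x12]=0x82, mem[0x25]=0x8d, mem[0x03]=0xf2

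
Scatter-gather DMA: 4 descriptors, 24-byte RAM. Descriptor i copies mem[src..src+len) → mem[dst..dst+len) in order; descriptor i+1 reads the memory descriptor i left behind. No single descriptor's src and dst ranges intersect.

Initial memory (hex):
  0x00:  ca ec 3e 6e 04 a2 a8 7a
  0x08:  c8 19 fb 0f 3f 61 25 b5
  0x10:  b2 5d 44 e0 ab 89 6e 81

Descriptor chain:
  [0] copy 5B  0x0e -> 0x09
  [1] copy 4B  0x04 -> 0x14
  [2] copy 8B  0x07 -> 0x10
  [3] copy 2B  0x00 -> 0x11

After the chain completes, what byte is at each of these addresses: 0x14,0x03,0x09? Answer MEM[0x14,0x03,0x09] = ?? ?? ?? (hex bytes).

[0] 0x0e->0x09 len=5 : 25 b5 b2 5d 44
[1] 0x04->0x14 len=4 : 04 a2 a8 7a
[2] 0x07->0x10 len=8 : 7a c8 25 b5 b2 5d 44 25
[3] 0x00->0x11 len=2 : ca ec
query mem[0x14]=0xb2, mem[0x03]=0x6e, mem[0x09]=0x25

MEM[0x14,0x03,0x09] = b2 6e 25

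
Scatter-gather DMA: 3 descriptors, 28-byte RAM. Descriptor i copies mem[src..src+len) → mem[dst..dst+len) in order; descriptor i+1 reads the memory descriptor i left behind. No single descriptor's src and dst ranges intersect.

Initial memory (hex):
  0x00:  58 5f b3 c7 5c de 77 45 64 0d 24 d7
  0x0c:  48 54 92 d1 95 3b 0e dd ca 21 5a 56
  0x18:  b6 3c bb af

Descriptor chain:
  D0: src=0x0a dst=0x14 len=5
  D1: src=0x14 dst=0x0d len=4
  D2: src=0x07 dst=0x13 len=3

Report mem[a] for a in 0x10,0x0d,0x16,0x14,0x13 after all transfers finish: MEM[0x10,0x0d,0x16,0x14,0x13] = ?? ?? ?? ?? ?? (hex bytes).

MEM[0x10,0x0d,0x16,0x14,0x13] = 54 24 48 64 45

D0: mem[0x14..0x18] <- [24 d7 48 54 92]
D1: mem[0x0d..0x10] <- [24 d7 48 54]
D2: mem[0x13..0x15] <- [45 64 0d]
query mem[0x10]=0x54, mem[0x0d]=0x24, mem[0x16]=0x48, mem[0x14]=0x64, mem[0x13]=0x45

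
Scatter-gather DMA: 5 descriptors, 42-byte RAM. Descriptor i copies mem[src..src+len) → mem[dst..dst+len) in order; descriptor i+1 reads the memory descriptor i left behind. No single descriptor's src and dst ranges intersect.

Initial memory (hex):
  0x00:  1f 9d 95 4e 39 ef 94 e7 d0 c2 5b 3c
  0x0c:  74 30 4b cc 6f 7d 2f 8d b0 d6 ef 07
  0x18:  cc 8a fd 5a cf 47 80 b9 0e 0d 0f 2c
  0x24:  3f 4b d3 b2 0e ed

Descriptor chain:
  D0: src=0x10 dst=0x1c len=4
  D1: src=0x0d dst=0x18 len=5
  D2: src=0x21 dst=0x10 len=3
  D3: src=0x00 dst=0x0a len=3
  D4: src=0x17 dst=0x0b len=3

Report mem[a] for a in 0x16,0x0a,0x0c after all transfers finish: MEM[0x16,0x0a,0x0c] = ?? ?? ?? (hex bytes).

MEM[0x16,0x0a,0x0c] = ef 1f 30

  after D0: wrote 4B at 0x1c = 6f7d2f8d
  after D1: wrote 5B at 0x18 = 304bcc6f7d
  after D2: wrote 3B at 0x10 = 0d0f2c
  after D3: wrote 3B at 0x0a = 1f9d95
  after D4: wrote 3B at 0x0b = 07304b
query mem[0x16]=0xef, mem[0x0a]=0x1f, mem[0x0c]=0x30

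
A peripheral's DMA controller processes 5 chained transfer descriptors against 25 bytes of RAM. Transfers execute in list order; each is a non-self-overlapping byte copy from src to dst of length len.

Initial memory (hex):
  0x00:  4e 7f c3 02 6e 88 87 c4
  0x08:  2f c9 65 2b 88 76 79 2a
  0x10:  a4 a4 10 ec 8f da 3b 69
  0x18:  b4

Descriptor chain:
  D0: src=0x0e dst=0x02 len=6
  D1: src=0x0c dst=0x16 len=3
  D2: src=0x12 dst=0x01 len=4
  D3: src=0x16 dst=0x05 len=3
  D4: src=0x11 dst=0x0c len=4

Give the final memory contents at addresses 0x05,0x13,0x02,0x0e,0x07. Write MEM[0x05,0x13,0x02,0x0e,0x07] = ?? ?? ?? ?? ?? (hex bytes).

MEM[0x05,0x13,0x02,0x0e,0x07] = 88 ec ec ec 79

#0 dst[0x02+6] := {0x79,0x2a,0xa4,0xa4,0x10,0xec}
#1 dst[0x16+3] := {0x88,0x76,0x79}
#2 dst[0x01+4] := {0x10,0xec,0x8f,0xda}
#3 dst[0x05+3] := {0x88,0x76,0x79}
#4 dst[0x0c+4] := {0xa4,0x10,0xec,0x8f}
query mem[0x05]=0x88, mem[0x13]=0xec, mem[0x02]=0xec, mem[0x0e]=0xec, mem[0x07]=0x79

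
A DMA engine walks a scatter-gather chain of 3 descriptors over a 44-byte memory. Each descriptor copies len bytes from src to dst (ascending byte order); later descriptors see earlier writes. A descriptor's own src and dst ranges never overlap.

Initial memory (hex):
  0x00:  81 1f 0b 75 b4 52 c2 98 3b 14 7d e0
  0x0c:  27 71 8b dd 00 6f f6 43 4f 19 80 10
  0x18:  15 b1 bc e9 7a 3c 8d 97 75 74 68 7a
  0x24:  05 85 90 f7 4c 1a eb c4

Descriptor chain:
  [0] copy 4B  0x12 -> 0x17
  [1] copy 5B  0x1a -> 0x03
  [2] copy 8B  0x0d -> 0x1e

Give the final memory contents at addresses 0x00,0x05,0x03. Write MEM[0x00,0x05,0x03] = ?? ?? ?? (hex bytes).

D0: mem[0x17..0x1a] <- [f6 43 4f 19]
D1: mem[0x03..0x07] <- [19 e9 7a 3c 8d]
D2: mem[0x1e..0x25] <- [71 8b dd 00 6f f6 43 4f]
query mem[0x00]=0x81, mem[0x05]=0x7a, mem[0x03]=0x19

MEM[0x00,0x05,0x03] = 81 7a 19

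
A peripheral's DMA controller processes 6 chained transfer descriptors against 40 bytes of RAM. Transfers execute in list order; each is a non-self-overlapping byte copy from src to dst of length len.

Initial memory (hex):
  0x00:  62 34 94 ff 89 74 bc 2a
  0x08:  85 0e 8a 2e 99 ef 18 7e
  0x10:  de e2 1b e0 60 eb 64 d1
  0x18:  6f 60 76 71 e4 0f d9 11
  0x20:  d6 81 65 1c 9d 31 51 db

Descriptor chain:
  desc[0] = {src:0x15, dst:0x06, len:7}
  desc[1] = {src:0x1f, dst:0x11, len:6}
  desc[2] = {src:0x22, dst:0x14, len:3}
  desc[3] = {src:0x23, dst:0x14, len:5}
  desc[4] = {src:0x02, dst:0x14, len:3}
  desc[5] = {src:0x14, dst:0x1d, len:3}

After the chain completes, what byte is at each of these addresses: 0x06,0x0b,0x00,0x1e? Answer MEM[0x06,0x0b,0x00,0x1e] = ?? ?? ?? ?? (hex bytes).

MEM[0x06,0x0b,0x00,0x1e] = eb 76 62 ff

#0 dst[0x06+7] := {0xeb,0x64,0xd1,0x6f,0x60,0x76,0x71}
#1 dst[0x11+6] := {0x11,0xd6,0x81,0x65,0x1c,0x9d}
#2 dst[0x14+3] := {0x65,0x1c,0x9d}
#3 dst[0x14+5] := {0x1c,0x9d,0x31,0x51,0xdb}
#4 dst[0x14+3] := {0x94,0xff,0x89}
#5 dst[0x1d+3] := {0x94,0xff,0x89}
query mem[0x06]=0xeb, mem[0x0b]=0x76, mem[0x00]=0x62, mem[0x1e]=0xff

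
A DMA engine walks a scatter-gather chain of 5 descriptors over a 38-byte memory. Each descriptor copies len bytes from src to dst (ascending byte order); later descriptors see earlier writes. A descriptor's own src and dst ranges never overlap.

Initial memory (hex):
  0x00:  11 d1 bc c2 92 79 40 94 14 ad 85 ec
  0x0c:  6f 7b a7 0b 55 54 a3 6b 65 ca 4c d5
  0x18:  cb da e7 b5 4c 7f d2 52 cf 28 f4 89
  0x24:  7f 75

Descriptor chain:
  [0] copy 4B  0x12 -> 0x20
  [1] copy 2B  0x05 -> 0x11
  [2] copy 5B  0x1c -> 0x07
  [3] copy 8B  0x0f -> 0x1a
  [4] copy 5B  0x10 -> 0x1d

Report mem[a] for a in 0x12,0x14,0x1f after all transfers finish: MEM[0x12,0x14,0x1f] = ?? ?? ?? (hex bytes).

  after D0: wrote 4B at 0x20 = a36b65ca
  after D1: wrote 2B at 0x11 = 7940
  after D2: wrote 5B at 0x07 = 4c7fd252a3
  after D3: wrote 8B at 0x1a = 0b5579406b65ca4c
  after D4: wrote 5B at 0x1d = 5579406b65
query mem[0x12]=0x40, mem[0x14]=0x65, mem[0x1f]=0x40

MEM[0x12,0x14,0x1f] = 40 65 40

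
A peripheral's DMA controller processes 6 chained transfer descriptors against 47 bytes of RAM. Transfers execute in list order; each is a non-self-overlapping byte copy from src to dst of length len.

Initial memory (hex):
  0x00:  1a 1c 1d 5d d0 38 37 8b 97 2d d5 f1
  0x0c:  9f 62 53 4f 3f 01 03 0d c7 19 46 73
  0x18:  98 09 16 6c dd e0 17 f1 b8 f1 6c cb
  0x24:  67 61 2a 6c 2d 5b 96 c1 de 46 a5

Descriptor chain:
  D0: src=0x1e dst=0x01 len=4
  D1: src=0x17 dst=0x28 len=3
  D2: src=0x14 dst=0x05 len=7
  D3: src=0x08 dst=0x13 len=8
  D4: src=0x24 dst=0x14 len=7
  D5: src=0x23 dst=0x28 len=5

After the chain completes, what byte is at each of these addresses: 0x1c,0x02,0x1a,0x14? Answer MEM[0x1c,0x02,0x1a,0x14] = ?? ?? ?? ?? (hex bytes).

  after D0: wrote 4B at 0x01 = 17f1b8f1
  after D1: wrote 3B at 0x28 = 739809
  after D2: wrote 7B at 0x05 = c7194673980916
  after D3: wrote 8B at 0x13 = 739809169f62534f
  after D4: wrote 7B at 0x14 = 67612a6c739809
  after D5: wrote 5B at 0x28 = cb67612a6c
query mem[0x1c]=0xdd, mem[0x02]=0xf1, mem[0x1a]=0x09, mem[0x14]=0x67

MEM[0x1c,0x02,0x1a,0x14] = dd f1 09 67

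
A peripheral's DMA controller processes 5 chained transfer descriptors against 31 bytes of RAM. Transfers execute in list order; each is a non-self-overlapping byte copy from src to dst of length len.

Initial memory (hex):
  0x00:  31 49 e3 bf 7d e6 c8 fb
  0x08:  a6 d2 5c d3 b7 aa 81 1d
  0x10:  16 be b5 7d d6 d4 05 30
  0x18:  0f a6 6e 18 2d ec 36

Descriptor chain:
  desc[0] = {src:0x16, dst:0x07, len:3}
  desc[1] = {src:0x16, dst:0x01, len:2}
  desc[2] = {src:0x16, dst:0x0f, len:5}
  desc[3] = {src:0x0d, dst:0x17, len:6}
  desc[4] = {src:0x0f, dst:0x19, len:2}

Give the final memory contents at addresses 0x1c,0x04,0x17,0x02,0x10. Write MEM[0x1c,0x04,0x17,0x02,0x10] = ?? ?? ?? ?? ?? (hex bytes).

MEM[0x1c,0x04,0x17,0x02,0x10] = a6 7d aa 30 30

  after D0: wrote 3B at 0x07 = 05300f
  after D1: wrote 2B at 0x01 = 0530
  after D2: wrote 5B at 0x0f = 05300fa66e
  after D3: wrote 6B at 0x17 = aa8105300fa6
  after D4: wrote 2B at 0x19 = 0530
query mem[0x1c]=0xa6, mem[0x04]=0x7d, mem[0x17]=0xaa, mem[0x02]=0x30, mem[0x10]=0x30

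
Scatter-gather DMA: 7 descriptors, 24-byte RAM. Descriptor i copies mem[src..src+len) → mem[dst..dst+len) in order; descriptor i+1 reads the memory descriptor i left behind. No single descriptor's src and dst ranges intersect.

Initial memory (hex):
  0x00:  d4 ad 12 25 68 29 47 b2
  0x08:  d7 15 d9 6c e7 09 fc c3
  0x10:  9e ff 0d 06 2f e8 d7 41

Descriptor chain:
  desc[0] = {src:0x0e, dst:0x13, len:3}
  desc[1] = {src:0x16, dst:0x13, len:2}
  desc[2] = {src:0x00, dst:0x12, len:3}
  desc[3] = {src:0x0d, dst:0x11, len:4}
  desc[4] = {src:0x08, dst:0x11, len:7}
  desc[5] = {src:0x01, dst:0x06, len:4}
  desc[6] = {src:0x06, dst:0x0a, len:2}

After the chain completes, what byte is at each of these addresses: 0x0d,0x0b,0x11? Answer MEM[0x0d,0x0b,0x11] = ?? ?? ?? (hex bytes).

MEM[0x0d,0x0b,0x11] = 09 12 d7

D0: mem[0x13..0x15] <- [fc c3 9e]
D1: mem[0x13..0x14] <- [d7 41]
D2: mem[0x12..0x14] <- [d4 ad 12]
D3: mem[0x11..0x14] <- [09 fc c3 9e]
D4: mem[0x11..0x17] <- [d7 15 d9 6c e7 09 fc]
D5: mem[0x06..0x09] <- [ad 12 25 68]
D6: mem[0x0a..0x0b] <- [ad 12]
query mem[0x0d]=0x09, mem[0x0b]=0x12, mem[0x11]=0xd7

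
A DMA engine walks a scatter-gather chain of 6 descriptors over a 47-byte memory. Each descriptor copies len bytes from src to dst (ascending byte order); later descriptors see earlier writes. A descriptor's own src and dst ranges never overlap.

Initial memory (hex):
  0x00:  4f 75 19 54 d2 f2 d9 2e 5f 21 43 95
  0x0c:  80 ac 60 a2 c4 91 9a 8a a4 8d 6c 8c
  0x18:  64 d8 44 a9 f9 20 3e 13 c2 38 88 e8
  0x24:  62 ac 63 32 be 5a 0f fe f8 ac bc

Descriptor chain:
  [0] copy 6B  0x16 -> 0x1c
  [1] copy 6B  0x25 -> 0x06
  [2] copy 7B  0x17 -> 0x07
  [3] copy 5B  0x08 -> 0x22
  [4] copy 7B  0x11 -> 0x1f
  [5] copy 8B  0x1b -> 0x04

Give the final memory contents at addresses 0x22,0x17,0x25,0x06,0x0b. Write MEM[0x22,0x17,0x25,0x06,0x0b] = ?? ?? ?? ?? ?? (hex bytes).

  after D0: wrote 6B at 0x1c = 6c8c64d844a9
  after D1: wrote 6B at 0x06 = ac6332be5a0f
  after D2: wrote 7B at 0x07 = 8c64d844a96c8c
  after D3: wrote 5B at 0x22 = 64d844a96c
  after D4: wrote 7B at 0x1f = 919a8aa48d6c8c
  after D5: wrote 8B at 0x04 = a96c8c64919a8aa4
query mem[0x22]=0xa4, mem[0x17]=0x8c, mem[0x25]=0x8c, mem[0x06]=0x8c, mem[0x0b]=0xa4

MEM[0x22,0x17,0x25,0x06,0x0b] = a4 8c 8c 8c a4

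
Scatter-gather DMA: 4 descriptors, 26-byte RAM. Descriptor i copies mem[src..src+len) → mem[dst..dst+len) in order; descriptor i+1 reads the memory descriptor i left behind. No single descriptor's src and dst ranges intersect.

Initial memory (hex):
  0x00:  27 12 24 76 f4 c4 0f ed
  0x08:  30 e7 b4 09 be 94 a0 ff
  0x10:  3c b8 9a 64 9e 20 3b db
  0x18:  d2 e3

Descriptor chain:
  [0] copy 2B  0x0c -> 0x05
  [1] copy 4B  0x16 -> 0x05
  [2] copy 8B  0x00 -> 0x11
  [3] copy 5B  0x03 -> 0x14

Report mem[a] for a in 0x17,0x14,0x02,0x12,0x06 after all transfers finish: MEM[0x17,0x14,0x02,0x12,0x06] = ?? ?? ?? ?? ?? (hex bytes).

#0 dst[0x05+2] := {0xbe,0x94}
#1 dst[0x05+4] := {0x3b,0xdb,0xd2,0xe3}
#2 dst[0x11+8] := {0x27,0x12,0x24,0x76,0xf4,0x3b,0xdb,0xd2}
#3 dst[0x14+5] := {0x76,0xf4,0x3b,0xdb,0xd2}
query mem[0x17]=0xdb, mem[0x14]=0x76, mem[0x02]=0x24, mem[0x12]=0x12, mem[0x06]=0xdb

MEM[0x17,0x14,0x02,0x12,0x06] = db 76 24 12 db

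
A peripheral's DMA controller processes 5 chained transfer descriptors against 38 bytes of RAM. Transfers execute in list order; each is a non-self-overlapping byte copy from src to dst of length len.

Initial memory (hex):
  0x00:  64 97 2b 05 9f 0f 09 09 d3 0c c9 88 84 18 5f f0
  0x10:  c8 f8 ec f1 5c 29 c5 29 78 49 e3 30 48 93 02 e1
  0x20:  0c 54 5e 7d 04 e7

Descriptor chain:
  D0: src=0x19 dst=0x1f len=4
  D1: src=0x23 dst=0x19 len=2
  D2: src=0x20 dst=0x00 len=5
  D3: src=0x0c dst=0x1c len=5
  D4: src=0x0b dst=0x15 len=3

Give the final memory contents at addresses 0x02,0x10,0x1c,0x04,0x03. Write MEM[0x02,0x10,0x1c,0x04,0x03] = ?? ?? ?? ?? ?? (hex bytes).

MEM[0x02,0x10,0x1c,0x04,0x03] = 48 c8 84 04 7d

  after D0: wrote 4B at 0x1f = 49e33048
  after D1: wrote 2B at 0x19 = 7d04
  after D2: wrote 5B at 0x00 = e330487d04
  after D3: wrote 5B at 0x1c = 84185ff0c8
  after D4: wrote 3B at 0x15 = 888418
query mem[0x02]=0x48, mem[0x10]=0xc8, mem[0x1c]=0x84, mem[0x04]=0x04, mem[0x03]=0x7d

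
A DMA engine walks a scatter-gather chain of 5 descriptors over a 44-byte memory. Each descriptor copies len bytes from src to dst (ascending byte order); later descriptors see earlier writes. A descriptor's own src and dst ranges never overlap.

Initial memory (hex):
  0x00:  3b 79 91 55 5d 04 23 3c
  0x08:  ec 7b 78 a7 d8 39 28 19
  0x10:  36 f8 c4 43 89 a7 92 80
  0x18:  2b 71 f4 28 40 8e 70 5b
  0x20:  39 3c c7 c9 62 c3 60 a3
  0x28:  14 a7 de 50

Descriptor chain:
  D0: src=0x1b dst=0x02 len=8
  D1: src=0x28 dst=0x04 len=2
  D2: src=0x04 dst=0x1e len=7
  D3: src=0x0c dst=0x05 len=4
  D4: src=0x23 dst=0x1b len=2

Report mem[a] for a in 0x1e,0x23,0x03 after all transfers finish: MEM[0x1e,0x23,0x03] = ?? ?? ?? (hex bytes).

MEM[0x1e,0x23,0x03] = 14 c7 40

#0 dst[0x02+8] := {0x28,0x40,0x8e,0x70,0x5b,0x39,0x3c,0xc7}
#1 dst[0x04+2] := {0x14,0xa7}
#2 dst[0x1e+7] := {0x14,0xa7,0x5b,0x39,0x3c,0xc7,0x78}
#3 dst[0x05+4] := {0xd8,0x39,0x28,0x19}
#4 dst[0x1b+2] := {0xc7,0x78}
query mem[0x1e]=0x14, mem[0x23]=0xc7, mem[0x03]=0x40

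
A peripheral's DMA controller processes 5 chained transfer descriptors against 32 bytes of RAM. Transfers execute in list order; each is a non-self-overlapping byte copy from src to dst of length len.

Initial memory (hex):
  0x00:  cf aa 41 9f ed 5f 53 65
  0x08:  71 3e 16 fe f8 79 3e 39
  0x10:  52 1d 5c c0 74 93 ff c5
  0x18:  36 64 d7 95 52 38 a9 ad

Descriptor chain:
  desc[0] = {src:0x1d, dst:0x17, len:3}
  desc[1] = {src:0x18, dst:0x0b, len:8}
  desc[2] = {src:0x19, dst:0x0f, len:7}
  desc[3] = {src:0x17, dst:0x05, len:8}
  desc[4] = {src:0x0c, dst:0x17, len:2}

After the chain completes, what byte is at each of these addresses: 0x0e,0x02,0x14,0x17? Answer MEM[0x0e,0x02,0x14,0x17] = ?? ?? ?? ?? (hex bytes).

#0 dst[0x17+3] := {0x38,0xa9,0xad}
#1 dst[0x0b+8] := {0xa9,0xad,0xd7,0x95,0x52,0x38,0xa9,0xad}
#2 dst[0x0f+7] := {0xad,0xd7,0x95,0x52,0x38,0xa9,0xad}
#3 dst[0x05+8] := {0x38,0xa9,0xad,0xd7,0x95,0x52,0x38,0xa9}
#4 dst[0x17+2] := {0xa9,0xd7}
query mem[0x0e]=0x95, mem[0x02]=0x41, mem[0x14]=0xa9, mem[0x17]=0xa9

MEM[0x0e,0x02,0x14,0x17] = 95 41 a9 a9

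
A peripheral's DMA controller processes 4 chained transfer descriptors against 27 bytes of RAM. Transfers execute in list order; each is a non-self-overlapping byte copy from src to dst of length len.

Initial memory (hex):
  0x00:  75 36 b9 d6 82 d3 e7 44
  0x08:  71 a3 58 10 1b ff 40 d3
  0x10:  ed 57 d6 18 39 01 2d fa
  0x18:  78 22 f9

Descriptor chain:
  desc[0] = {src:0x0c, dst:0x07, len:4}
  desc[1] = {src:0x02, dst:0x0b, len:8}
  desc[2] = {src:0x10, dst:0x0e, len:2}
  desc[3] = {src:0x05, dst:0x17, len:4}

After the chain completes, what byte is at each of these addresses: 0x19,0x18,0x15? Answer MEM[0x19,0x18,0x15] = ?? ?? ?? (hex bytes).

[0] 0x0c->0x07 len=4 : 1b ff 40 d3
[1] 0x02->0x0b len=8 : b9 d6 82 d3 e7 1b ff 40
[2] 0x10->0x0e len=2 : 1b ff
[3] 0x05->0x17 len=4 : d3 e7 1b ff
query mem[0x19]=0x1b, mem[0x18]=0xe7, mem[0x15]=0x01

MEM[0x19,0x18,0x15] = 1b e7 01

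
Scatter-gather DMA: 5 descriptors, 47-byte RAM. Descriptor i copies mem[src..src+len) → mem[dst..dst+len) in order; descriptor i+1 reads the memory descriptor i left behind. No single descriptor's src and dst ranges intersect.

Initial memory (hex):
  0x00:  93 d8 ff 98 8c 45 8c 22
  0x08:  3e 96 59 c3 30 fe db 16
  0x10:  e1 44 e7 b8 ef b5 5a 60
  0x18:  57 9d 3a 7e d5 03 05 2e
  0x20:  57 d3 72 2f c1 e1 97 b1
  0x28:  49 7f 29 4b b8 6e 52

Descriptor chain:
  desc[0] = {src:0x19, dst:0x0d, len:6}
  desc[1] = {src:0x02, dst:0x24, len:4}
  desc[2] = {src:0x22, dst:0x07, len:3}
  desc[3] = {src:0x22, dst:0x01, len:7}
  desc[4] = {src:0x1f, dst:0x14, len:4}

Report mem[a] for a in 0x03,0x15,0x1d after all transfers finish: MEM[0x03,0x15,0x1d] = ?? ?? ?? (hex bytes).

D0: mem[0x0d..0x12] <- [9d 3a 7e d5 03 05]
D1: mem[0x24..0x27] <- [ff 98 8c 45]
D2: mem[0x07..0x09] <- [72 2f ff]
D3: mem[0x01..0x07] <- [72 2f ff 98 8c 45 49]
D4: mem[0x14..0x17] <- [2e 57 d3 72]
query mem[0x03]=0xff, mem[0x15]=0x57, mem[0x1d]=0x03

MEM[0x03,0x15,0x1d] = ff 57 03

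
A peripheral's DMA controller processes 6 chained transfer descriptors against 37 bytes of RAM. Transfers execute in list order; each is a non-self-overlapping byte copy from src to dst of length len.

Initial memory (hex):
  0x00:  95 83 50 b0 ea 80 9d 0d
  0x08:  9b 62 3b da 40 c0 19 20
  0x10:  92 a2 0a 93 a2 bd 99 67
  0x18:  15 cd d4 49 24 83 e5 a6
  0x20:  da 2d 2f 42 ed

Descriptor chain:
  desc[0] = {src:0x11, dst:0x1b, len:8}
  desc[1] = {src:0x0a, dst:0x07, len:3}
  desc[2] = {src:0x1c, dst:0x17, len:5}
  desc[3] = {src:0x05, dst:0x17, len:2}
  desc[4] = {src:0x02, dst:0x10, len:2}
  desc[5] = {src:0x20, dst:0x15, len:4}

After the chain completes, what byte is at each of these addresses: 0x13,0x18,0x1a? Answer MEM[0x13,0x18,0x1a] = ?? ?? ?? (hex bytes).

D0: mem[0x1b..0x22] <- [a2 0a 93 a2 bd 99 67 15]
D1: mem[0x07..0x09] <- [3b da 40]
D2: mem[0x17..0x1b] <- [0a 93 a2 bd 99]
D3: mem[0x17..0x18] <- [80 9d]
D4: mem[0x10..0x11] <- [50 b0]
D5: mem[0x15..0x18] <- [99 67 15 42]
query mem[0x13]=0x93, mem[0x18]=0x42, mem[0x1a]=0xbd

MEM[0x13,0x18,0x1a] = 93 42 bd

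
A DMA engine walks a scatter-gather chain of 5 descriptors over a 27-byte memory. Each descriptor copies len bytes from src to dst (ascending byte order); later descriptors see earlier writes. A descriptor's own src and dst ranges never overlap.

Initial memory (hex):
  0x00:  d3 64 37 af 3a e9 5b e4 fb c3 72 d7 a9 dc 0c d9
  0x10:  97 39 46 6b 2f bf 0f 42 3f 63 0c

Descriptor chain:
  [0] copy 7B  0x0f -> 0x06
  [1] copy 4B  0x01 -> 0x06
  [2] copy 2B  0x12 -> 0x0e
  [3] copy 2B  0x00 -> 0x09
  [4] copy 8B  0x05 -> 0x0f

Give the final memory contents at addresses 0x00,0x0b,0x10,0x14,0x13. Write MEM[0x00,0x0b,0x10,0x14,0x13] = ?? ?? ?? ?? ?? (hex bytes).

#0 dst[0x06+7] := {0xd9,0x97,0x39,0x46,0x6b,0x2f,0xbf}
#1 dst[0x06+4] := {0x64,0x37,0xaf,0x3a}
#2 dst[0x0e+2] := {0x46,0x6b}
#3 dst[0x09+2] := {0xd3,0x64}
#4 dst[0x0f+8] := {0xe9,0x64,0x37,0xaf,0xd3,0x64,0x2f,0xbf}
query mem[0x00]=0xd3, mem[0x0b]=0x2f, mem[0x10]=0x64, mem[0x14]=0x64, mem[0x13]=0xd3

MEM[0x00,0x0b,0x10,0x14,0x13] = d3 2f 64 64 d3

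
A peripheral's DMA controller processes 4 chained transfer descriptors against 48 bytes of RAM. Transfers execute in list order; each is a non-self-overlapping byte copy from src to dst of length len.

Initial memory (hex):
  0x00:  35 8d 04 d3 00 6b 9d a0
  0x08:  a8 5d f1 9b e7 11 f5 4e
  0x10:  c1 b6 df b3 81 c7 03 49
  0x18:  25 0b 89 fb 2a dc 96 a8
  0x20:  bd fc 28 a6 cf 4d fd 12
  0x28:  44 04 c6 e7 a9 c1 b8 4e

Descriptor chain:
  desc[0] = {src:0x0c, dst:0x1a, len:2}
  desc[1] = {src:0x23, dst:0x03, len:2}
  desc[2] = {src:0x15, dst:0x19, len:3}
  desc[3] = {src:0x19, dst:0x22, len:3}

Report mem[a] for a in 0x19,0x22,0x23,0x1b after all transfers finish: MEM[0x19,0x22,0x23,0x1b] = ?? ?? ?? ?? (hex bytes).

MEM[0x19,0x22,0x23,0x1b] = c7 c7 03 49

D0: mem[0x1a..0x1b] <- [e7 11]
D1: mem[0x03..0x04] <- [a6 cf]
D2: mem[0x19..0x1b] <- [c7 03 49]
D3: mem[0x22..0x24] <- [c7 03 49]
query mem[0x19]=0xc7, mem[0x22]=0xc7, mem[0x23]=0x03, mem[0x1b]=0x49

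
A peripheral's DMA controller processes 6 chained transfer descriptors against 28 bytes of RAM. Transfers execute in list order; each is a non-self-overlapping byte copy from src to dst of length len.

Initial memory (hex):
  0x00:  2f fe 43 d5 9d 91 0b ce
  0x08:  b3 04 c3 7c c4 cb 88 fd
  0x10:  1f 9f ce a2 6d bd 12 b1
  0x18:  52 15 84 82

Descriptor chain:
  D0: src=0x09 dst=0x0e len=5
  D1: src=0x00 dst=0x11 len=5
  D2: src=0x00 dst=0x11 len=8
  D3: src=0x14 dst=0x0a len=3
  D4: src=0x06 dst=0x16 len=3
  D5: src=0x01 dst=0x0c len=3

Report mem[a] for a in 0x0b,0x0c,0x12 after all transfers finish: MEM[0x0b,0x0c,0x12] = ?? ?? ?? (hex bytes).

MEM[0x0b,0x0c,0x12] = 9d fe fe

#0 dst[0x0e+5] := {0x04,0xc3,0x7c,0xc4,0xcb}
#1 dst[0x11+5] := {0x2f,0xfe,0x43,0xd5,0x9d}
#2 dst[0x11+8] := {0x2f,0xfe,0x43,0xd5,0x9d,0x91,0x0b,0xce}
#3 dst[0x0a+3] := {0xd5,0x9d,0x91}
#4 dst[0x16+3] := {0x0b,0xce,0xb3}
#5 dst[0x0c+3] := {0xfe,0x43,0xd5}
query mem[0x0b]=0x9d, mem[0x0c]=0xfe, mem[0x12]=0xfe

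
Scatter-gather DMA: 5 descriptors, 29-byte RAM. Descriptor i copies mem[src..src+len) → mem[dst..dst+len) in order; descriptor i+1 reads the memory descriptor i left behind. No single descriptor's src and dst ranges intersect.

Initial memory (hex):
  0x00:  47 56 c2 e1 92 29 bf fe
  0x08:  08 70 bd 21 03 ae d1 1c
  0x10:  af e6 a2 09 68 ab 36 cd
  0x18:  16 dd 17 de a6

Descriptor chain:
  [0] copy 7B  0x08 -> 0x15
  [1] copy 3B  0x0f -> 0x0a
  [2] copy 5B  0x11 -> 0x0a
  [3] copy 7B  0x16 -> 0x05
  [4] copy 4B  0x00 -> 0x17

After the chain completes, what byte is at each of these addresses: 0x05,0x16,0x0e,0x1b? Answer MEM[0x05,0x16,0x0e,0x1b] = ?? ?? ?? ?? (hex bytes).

[0] 0x08->0x15 len=7 : 08 70 bd 21 03 ae d1
[1] 0x0f->0x0a len=3 : 1c af e6
[2] 0x11->0x0a len=5 : e6 a2 09 68 08
[3] 0x16->0x05 len=7 : 70 bd 21 03 ae d1 a6
[4] 0x00->0x17 len=4 : 47 56 c2 e1
query mem[0x05]=0x70, mem[0x16]=0x70, mem[0x0e]=0x08, mem[0x1b]=0xd1

MEM[0x05,0x16,0x0e,0x1b] = 70 70 08 d1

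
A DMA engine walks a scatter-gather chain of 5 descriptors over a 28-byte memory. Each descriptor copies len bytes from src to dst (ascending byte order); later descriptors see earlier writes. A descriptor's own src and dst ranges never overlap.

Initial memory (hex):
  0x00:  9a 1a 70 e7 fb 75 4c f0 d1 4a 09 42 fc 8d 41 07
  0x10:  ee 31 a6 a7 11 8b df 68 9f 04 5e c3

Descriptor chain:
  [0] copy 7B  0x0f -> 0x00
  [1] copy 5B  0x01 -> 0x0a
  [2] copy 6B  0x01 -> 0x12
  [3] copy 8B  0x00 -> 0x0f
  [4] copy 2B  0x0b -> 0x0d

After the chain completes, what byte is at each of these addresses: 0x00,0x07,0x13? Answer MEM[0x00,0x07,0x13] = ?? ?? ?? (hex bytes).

#0 dst[0x00+7] := {0x07,0xee,0x31,0xa6,0xa7,0x11,0x8b}
#1 dst[0x0a+5] := {0xee,0x31,0xa6,0xa7,0x11}
#2 dst[0x12+6] := {0xee,0x31,0xa6,0xa7,0x11,0x8b}
#3 dst[0x0f+8] := {0x07,0xee,0x31,0xa6,0xa7,0x11,0x8b,0xf0}
#4 dst[0x0d+2] := {0x31,0xa6}
query mem[0x00]=0x07, mem[0x07]=0xf0, mem[0x13]=0xa7

MEM[0x00,0x07,0x13] = 07 f0 a7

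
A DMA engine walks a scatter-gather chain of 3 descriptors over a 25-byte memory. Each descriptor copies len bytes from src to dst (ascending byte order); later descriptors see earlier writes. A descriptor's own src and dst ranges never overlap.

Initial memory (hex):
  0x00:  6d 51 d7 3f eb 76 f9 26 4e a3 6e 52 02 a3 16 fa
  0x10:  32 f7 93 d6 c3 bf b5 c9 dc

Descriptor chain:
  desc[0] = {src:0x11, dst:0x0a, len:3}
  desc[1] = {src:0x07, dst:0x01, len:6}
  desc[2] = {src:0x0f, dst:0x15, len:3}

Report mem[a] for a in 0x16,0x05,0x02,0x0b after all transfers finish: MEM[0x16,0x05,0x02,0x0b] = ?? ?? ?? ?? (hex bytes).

MEM[0x16,0x05,0x02,0x0b] = 32 93 4e 93

[0] 0x11->0x0a len=3 : f7 93 d6
[1] 0x07->0x01 len=6 : 26 4e a3 f7 93 d6
[2] 0x0f->0x15 len=3 : fa 32 f7
query mem[0x16]=0x32, mem[0x05]=0x93, mem[0x02]=0x4e, mem[0x0b]=0x93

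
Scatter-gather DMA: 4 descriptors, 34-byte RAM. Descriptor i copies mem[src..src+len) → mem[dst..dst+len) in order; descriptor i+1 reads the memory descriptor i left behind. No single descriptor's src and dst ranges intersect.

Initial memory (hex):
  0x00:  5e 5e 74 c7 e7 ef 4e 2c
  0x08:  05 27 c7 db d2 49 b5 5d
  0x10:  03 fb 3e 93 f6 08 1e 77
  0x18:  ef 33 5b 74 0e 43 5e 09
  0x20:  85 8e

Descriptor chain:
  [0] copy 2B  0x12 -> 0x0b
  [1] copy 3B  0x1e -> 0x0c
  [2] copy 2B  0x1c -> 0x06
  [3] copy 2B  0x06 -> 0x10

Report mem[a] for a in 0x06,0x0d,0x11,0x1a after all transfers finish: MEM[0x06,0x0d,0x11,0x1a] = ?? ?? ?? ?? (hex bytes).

[0] 0x12->0x0b len=2 : 3e 93
[1] 0x1e->0x0c len=3 : 5e 09 85
[2] 0x1c->0x06 len=2 : 0e 43
[3] 0x06->0x10 len=2 : 0e 43
query mem[0x06]=0x0e, mem[0x0d]=0x09, mem[0x11]=0x43, mem[0x1a]=0x5b

MEM[0x06,0x0d,0x11,0x1a] = 0e 09 43 5b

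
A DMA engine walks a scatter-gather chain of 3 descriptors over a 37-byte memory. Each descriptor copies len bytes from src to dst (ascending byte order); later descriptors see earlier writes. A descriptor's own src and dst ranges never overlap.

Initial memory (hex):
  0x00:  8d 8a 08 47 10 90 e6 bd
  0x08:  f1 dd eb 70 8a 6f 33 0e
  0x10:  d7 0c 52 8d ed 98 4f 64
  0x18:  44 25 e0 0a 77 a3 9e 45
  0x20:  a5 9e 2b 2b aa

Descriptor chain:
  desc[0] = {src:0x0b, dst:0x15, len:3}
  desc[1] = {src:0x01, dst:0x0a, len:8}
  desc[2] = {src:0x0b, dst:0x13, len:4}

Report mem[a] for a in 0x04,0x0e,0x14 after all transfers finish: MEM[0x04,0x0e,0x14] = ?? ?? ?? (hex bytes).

MEM[0x04,0x0e,0x14] = 10 90 47

D0: mem[0x15..0x17] <- [70 8a 6f]
D1: mem[0x0a..0x11] <- [8a 08 47 10 90 e6 bd f1]
D2: mem[0x13..0x16] <- [08 47 10 90]
query mem[0x04]=0x10, mem[0x0e]=0x90, mem[0x14]=0x47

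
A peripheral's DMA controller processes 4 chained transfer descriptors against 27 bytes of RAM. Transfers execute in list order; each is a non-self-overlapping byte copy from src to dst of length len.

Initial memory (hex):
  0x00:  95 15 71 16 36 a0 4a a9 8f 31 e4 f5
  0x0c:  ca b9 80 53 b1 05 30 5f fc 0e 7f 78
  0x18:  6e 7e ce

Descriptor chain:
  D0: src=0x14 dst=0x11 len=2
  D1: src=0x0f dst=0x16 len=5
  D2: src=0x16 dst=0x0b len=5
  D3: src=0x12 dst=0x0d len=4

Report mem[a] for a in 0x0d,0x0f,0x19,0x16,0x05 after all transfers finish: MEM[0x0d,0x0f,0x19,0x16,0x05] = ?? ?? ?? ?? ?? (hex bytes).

MEM[0x0d,0x0f,0x19,0x16,0x05] = 0e fc 0e 53 a0

D0: mem[0x11..0x12] <- [fc 0e]
D1: mem[0x16..0x1a] <- [53 b1 fc 0e 5f]
D2: mem[0x0b..0x0f] <- [53 b1 fc 0e 5f]
D3: mem[0x0d..0x10] <- [0e 5f fc 0e]
query mem[0x0d]=0x0e, mem[0x0f]=0xfc, mem[0x19]=0x0e, mem[0x16]=0x53, mem[0x05]=0xa0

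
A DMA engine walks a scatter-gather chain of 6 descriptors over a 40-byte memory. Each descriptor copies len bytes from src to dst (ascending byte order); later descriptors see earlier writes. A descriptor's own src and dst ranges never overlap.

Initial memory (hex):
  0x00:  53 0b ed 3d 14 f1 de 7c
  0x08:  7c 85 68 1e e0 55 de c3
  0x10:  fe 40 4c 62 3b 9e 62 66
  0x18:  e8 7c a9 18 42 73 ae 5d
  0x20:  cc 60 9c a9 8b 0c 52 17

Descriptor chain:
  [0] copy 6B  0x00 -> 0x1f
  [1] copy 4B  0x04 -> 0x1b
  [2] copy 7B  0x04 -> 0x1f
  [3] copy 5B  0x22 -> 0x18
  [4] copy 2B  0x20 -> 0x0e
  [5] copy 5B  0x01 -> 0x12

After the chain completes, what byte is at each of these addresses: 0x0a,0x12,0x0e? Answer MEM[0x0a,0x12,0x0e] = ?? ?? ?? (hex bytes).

MEM[0x0a,0x12,0x0e] = 68 0b f1

[0] 0x00->0x1f len=6 : 53 0b ed 3d 14 f1
[1] 0x04->0x1b len=4 : 14 f1 de 7c
[2] 0x04->0x1f len=7 : 14 f1 de 7c 7c 85 68
[3] 0x22->0x18 len=5 : 7c 7c 85 68 52
[4] 0x20->0x0e len=2 : f1 de
[5] 0x01->0x12 len=5 : 0b ed 3d 14 f1
query mem[0x0a]=0x68, mem[0x12]=0x0b, mem[0x0e]=0xf1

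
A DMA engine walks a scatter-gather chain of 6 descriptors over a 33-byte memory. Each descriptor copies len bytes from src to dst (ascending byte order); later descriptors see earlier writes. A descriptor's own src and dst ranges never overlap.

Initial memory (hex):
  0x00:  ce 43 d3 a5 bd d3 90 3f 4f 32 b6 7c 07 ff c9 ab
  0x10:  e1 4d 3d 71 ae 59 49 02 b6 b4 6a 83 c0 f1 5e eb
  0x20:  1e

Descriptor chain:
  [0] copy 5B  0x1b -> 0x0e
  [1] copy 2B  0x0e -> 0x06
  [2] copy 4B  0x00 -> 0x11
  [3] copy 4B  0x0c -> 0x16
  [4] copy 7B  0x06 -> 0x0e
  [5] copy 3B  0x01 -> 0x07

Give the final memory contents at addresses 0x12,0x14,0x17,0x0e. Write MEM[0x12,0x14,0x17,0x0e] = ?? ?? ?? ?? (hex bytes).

MEM[0x12,0x14,0x17,0x0e] = b6 07 ff 83

D0: mem[0x0e..0x12] <- [83 c0 f1 5e eb]
D1: mem[0x06..0x07] <- [83 c0]
D2: mem[0x11..0x14] <- [ce 43 d3 a5]
D3: mem[0x16..0x19] <- [07 ff 83 c0]
D4: mem[0x0e..0x14] <- [83 c0 4f 32 b6 7c 07]
D5: mem[0x07..0x09] <- [43 d3 a5]
query mem[0x12]=0xb6, mem[0x14]=0x07, mem[0x17]=0xff, mem[0x0e]=0x83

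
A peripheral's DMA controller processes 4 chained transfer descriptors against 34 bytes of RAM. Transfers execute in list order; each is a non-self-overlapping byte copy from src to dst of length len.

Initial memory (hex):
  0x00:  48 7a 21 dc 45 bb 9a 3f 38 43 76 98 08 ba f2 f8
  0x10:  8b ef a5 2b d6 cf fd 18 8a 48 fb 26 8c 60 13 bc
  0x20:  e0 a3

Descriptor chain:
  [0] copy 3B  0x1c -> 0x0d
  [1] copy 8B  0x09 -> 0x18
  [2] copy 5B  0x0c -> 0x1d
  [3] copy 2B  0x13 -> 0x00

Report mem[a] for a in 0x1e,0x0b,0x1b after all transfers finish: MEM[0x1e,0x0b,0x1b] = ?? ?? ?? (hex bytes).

[0] 0x1c->0x0d len=3 : 8c 60 13
[1] 0x09->0x18 len=8 : 43 76 98 08 8c 60 13 8b
[2] 0x0c->0x1d len=5 : 08 8c 60 13 8b
[3] 0x13->0x00 len=2 : 2b d6
query mem[0x1e]=0x8c, mem[0x0b]=0x98, mem[0x1b]=0x08

MEM[0x1e,0x0b,0x1b] = 8c 98 08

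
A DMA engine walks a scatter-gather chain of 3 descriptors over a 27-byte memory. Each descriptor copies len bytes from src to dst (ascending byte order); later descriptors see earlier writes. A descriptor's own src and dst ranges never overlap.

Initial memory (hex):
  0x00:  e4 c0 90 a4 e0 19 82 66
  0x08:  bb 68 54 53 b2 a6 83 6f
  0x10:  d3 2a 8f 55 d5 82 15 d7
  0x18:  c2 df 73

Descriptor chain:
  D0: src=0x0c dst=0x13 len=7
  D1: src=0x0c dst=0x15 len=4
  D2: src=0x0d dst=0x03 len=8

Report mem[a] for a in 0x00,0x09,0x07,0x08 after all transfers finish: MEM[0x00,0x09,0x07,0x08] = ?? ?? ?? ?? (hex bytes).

  after D0: wrote 7B at 0x13 = b2a6836fd32a8f
  after D1: wrote 4B at 0x15 = b2a6836f
  after D2: wrote 8B at 0x03 = a6836fd32a8fb2a6
query mem[0x00]=0xe4, mem[0x09]=0xb2, mem[0x07]=0x2a, mem[0x08]=0x8f

MEM[0x00,0x09,0x07,0x08] = e4 b2 2a 8f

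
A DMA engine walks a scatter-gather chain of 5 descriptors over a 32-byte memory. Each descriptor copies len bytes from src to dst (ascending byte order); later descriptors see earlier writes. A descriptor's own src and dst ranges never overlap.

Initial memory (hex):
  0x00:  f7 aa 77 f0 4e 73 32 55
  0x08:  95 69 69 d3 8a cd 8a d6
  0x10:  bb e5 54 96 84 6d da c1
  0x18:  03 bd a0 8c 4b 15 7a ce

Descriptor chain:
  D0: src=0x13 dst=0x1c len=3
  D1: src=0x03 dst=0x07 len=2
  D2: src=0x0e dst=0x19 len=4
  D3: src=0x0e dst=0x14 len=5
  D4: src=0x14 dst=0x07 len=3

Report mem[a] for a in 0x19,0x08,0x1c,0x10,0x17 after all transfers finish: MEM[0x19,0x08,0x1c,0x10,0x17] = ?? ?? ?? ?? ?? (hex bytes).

MEM[0x19,0x08,0x1c,0x10,0x17] = 8a d6 e5 bb e5

[0] 0x13->0x1c len=3 : 96 84 6d
[1] 0x03->0x07 len=2 : f0 4e
[2] 0x0e->0x19 len=4 : 8a d6 bb e5
[3] 0x0e->0x14 len=5 : 8a d6 bb e5 54
[4] 0x14->0x07 len=3 : 8a d6 bb
query mem[0x19]=0x8a, mem[0x08]=0xd6, mem[0x1c]=0xe5, mem[0x10]=0xbb, mem[0x17]=0xe5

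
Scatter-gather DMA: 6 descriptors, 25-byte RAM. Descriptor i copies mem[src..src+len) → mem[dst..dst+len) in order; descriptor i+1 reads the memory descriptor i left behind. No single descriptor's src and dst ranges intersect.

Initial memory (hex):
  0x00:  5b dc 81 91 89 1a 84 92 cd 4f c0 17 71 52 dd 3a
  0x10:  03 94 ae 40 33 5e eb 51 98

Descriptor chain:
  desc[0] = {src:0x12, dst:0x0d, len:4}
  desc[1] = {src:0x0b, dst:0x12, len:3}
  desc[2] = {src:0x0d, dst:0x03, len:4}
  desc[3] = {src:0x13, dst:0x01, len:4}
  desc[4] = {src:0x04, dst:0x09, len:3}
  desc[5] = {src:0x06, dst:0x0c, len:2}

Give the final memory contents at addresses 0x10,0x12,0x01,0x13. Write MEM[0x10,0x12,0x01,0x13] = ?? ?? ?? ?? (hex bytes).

D0: mem[0x0d..0x10] <- [ae 40 33 5e]
D1: mem[0x12..0x14] <- [17 71 ae]
D2: mem[0x03..0x06] <- [ae 40 33 5e]
D3: mem[0x01..0x04] <- [71 ae 5e eb]
D4: mem[0x09..0x0b] <- [eb 33 5e]
D5: mem[0x0c..0x0d] <- [5e 92]
query mem[0x10]=0x5e, mem[0x12]=0x17, mem[0x01]=0x71, mem[0x13]=0x71

MEM[0x10,0x12,0x01,0x13] = 5e 17 71 71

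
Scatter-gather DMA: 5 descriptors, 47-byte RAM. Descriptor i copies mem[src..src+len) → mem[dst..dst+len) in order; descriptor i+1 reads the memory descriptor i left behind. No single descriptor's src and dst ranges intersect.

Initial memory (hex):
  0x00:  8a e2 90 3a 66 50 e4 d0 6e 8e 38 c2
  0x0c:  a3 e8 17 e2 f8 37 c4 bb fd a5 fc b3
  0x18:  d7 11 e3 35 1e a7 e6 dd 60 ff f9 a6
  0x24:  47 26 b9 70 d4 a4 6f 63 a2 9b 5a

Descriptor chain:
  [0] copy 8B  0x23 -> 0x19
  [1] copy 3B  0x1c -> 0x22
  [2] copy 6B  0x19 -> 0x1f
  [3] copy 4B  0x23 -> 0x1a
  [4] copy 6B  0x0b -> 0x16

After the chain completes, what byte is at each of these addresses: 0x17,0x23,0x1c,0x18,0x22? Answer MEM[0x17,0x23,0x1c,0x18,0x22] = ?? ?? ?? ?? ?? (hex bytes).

  after D0: wrote 8B at 0x19 = a64726b970d4a46f
  after D1: wrote 3B at 0x22 = b970d4
  after D2: wrote 6B at 0x1f = a64726b970d4
  after D3: wrote 4B at 0x1a = 70d426b9
  after D4: wrote 6B at 0x16 = c2a3e817e2f8
query mem[0x17]=0xa3, mem[0x23]=0x70, mem[0x1c]=0x26, mem[0x18]=0xe8, mem[0x22]=0xb9

MEM[0x17,0x23,0x1c,0x18,0x22] = a3 70 26 e8 b9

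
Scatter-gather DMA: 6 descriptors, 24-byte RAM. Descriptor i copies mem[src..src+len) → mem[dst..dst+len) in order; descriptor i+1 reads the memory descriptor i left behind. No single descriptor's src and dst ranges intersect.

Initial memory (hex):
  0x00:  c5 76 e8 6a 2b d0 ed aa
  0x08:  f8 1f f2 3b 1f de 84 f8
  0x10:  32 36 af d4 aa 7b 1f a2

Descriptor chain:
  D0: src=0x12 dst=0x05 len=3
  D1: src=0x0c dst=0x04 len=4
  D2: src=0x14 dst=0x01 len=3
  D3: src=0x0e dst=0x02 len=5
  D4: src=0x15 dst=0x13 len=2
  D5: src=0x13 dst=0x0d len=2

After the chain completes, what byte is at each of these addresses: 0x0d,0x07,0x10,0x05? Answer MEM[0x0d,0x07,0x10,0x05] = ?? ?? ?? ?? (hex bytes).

MEM[0x0d,0x07,0x10,0x05] = 7b f8 32 36

D0: mem[0x05..0x07] <- [af d4 aa]
D1: mem[0x04..0x07] <- [1f de 84 f8]
D2: mem[0x01..0x03] <- [aa 7b 1f]
D3: mem[0x02..0x06] <- [84 f8 32 36 af]
D4: mem[0x13..0x14] <- [7b 1f]
D5: mem[0x0d..0x0e] <- [7b 1f]
query mem[0x0d]=0x7b, mem[0x07]=0xf8, mem[0x10]=0x32, mem[0x05]=0x36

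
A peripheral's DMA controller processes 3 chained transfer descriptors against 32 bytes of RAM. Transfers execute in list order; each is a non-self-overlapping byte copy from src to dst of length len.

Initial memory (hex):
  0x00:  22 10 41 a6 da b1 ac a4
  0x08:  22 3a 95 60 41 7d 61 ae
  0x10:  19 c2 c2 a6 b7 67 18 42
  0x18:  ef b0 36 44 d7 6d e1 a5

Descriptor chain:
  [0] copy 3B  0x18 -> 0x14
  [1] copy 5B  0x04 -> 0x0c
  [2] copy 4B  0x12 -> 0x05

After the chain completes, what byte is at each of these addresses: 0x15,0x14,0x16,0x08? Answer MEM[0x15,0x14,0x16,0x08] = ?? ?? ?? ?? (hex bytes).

[0] 0x18->0x14 len=3 : ef b0 36
[1] 0x04->0x0c len=5 : da b1 ac a4 22
[2] 0x12->0x05 len=4 : c2 a6 ef b0
query mem[0x15]=0xb0, mem[0x14]=0xef, mem[0x16]=0x36, mem[0x08]=0xb0

MEM[0x15,0x14,0x16,0x08] = b0 ef 36 b0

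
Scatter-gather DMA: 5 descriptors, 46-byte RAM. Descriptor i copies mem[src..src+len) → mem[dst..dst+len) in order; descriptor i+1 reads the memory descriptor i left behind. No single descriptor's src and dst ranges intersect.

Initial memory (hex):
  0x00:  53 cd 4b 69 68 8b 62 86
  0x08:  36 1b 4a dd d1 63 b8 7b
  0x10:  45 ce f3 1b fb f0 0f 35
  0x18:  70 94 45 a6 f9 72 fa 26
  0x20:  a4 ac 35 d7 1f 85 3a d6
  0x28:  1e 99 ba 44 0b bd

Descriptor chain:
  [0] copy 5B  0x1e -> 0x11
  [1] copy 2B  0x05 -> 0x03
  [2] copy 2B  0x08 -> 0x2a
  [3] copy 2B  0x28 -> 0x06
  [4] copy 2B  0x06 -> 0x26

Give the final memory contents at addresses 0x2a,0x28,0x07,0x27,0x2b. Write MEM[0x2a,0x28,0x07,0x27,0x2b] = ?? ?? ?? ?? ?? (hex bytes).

[0] 0x1e->0x11 len=5 : fa 26 a4 ac 35
[1] 0x05->0x03 len=2 : 8b 62
[2] 0x08->0x2a len=2 : 36 1b
[3] 0x28->0x06 len=2 : 1e 99
[4] 0x06->0x26 len=2 : 1e 99
query mem[0x2a]=0x36, mem[0x28]=0x1e, mem[0x07]=0x99, mem[0x27]=0x99, mem[0x2b]=0x1b

MEM[0x2a,0x28,0x07,0x27,0x2b] = 36 1e 99 99 1b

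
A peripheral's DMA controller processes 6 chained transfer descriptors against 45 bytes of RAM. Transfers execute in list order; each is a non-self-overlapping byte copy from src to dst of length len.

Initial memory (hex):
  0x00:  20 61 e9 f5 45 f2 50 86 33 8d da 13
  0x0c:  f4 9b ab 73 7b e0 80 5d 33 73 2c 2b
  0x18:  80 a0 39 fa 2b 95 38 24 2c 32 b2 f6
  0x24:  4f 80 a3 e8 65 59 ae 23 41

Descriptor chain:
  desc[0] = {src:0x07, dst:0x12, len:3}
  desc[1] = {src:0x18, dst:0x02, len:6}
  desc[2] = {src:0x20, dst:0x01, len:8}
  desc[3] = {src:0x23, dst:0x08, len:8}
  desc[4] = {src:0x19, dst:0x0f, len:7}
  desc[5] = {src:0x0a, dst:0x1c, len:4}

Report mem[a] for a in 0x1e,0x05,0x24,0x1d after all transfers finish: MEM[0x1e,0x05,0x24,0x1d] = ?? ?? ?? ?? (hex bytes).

#0 dst[0x12+3] := {0x86,0x33,0x8d}
#1 dst[0x02+6] := {0x80,0xa0,0x39,0xfa,0x2b,0x95}
#2 dst[0x01+8] := {0x2c,0x32,0xb2,0xf6,0x4f,0x80,0xa3,0xe8}
#3 dst[0x08+8] := {0xf6,0x4f,0x80,0xa3,0xe8,0x65,0x59,0xae}
#4 dst[0x0f+7] := {0xa0,0x39,0xfa,0x2b,0x95,0x38,0x24}
#5 dst[0x1c+4] := {0x80,0xa3,0xe8,0x65}
query mem[0x1e]=0xe8, mem[0x05]=0x4f, mem[0x24]=0x4f, mem[0x1d]=0xa3

MEM[0x1e,0x05,0x24,0x1d] = e8 4f 4f a3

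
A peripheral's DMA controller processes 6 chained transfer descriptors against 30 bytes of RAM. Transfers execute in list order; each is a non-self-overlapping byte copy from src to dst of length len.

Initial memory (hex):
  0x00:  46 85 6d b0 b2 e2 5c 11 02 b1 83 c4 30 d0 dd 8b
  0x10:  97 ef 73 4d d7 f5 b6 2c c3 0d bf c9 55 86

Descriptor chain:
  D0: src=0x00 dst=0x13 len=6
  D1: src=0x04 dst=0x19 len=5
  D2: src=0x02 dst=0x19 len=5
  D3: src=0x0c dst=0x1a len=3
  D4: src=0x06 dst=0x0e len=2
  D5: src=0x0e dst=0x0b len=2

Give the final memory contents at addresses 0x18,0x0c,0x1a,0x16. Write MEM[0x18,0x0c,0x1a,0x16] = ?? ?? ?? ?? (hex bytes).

  after D0: wrote 6B at 0x13 = 46856db0b2e2
  after D1: wrote 5B at 0x19 = b2e25c1102
  after D2: wrote 5B at 0x19 = 6db0b2e25c
  after D3: wrote 3B at 0x1a = 30d0dd
  after D4: wrote 2B at 0x0e = 5c11
  after D5: wrote 2B at 0x0b = 5c11
query mem[0x18]=0xe2, mem[0x0c]=0x11, mem[0x1a]=0x30, mem[0x16]=0xb0

MEM[0x18,0x0c,0x1a,0x16] = e2 11 30 b0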